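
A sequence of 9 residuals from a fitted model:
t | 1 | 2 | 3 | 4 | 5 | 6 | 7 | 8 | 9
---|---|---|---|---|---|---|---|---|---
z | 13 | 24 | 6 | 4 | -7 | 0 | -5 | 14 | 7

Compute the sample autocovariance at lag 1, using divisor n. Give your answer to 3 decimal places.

24.143

Mean z̄ = (13 + 24 + 6 + 4 − 7 + 0 − 5 + 14 + 7)/9 = 6.2222
Σ_{t=1}^{8}(z_t−z̄)(z_{t+1}−z̄) = 217.2840
γ_1 = 217.2840 / 9 = 24.143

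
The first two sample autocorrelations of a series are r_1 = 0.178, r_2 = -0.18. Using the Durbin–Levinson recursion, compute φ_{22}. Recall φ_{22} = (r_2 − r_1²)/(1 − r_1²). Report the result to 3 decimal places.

φ_{22} = (r_2 − r_1²) / (1 − r_1²)
r_1² = (0.178)² = 0.031684
Numerator = -0.18 − 0.0317 = -0.2117; denominator = 1 − 0.0317 = 0.9683
φ_{22} = -0.2117 / 0.9683 = -0.219

-0.219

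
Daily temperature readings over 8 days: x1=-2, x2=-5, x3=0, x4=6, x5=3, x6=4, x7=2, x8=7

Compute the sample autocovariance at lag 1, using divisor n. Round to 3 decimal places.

4.967

Mean x̄ = (-2 − 5 + 0 + 6 + 3 + 4 + 2 + 7)/8 = 1.8750
Deviations: -3.8750, -6.8750, -1.8750, 4.1250, 1.1250, 2.1250, 0.1250, 5.1250
Σ_{t=1}^{7}(x_t−x̄)(x_{t+1}−x̄) = 39.7344
γ_1 = 39.7344 / 8 = 4.967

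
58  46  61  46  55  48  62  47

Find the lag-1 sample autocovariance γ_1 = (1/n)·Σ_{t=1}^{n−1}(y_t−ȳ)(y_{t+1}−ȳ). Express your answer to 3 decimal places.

-33.752

Mean ȳ = (58 + 46 + 61 + 46 + 55 + 48 + 62 + 47)/8 = 52.8750
Σ_{t=1}^{7}(y_t−ȳ)(y_{t+1}−ȳ) = -270.0156
γ_1 = -270.0156 / 8 = -33.752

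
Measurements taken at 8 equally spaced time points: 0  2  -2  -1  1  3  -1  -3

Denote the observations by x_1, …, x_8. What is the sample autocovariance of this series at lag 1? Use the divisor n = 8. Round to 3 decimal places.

0.029

Mean x̄ = (0 + 2 − 2 − 1 + 1 + 3 − 1 − 3)/8 = -0.1250
Deviations: 0.1250, 2.1250, -1.8750, -0.8750, 1.1250, 3.1250, -0.8750, -2.8750
Σ_{t=1}^{7}(x_t−x̄)(x_{t+1}−x̄) = 0.2344
γ_1 = 0.2344 / 8 = 0.029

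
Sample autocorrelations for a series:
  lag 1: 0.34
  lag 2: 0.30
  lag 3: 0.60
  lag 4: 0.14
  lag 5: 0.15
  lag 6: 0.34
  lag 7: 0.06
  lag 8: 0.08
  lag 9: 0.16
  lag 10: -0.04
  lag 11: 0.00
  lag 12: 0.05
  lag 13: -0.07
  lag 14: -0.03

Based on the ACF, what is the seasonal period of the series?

3

The largest autocorrelation is r_3 = 0.60; the remaining lags stay at or below 0.34. The elevated value at lag 1 (0.34), dropping to 0.30 at lag 2, reflects decaying short-term dependence rather than seasonality.
The dominant spike at lag 3 indicates a seasonal period of 3.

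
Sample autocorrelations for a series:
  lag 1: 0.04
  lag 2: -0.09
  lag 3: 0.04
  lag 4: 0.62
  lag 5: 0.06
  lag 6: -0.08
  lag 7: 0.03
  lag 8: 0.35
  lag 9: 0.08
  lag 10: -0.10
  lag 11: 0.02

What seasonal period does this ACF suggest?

The largest autocorrelation is r_4 = 0.62, with a weaker echo at lag 8 (0.35); the remaining lags stay at or below 0.08.
The dominant spike at lag 4 indicates a seasonal period of 4.

4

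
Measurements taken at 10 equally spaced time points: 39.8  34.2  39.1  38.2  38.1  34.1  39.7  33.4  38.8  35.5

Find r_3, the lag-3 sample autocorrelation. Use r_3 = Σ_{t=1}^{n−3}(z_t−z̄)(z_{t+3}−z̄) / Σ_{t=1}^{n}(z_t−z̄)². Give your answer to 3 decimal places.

Mean z̄ = (39.8 + 34.2 + 39.1 + 38.2 + 38.1 + 34.1 + 39.7 + 33.4 + 38.8 + 35.5)/10 = 37.0900
Σ(z_t−z̄)(z_{t+3}−z̄) = (3.0081) + (-2.9189) + (-6.0099) + (2.8971) + (-3.7269) + (-5.1129) + (-4.1499) = -16.0133
Denominator Σ(z_t−z̄)² = 56.8090
r_3 = -16.0133 / 56.8090 = -0.282

-0.282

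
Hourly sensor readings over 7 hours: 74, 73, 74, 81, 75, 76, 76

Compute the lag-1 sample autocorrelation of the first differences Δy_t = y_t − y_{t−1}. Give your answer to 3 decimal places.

-0.494

First differences Δy: -1, 1, 7, -6, 1, 0
Mean of differences = 0.3333
Numerator Σ(Δy_t−Δȳ)(Δy_{t+1}−Δȳ) = -43.1111
Denominator Σ(Δy_t−Δȳ)² = 87.3333
r_1(Δy) = -43.1111 / 87.3333 = -0.494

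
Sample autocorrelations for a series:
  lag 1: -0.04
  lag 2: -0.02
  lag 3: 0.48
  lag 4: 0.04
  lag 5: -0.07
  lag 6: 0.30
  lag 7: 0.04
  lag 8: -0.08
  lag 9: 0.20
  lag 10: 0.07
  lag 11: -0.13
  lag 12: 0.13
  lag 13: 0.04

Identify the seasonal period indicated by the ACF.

3

The largest autocorrelation is r_3 = 0.48, with weaker echoes at lags 6 (0.30) and 9 (0.20); the remaining lags stay at or below 0.13.
The dominant spike at lag 3 indicates a seasonal period of 3.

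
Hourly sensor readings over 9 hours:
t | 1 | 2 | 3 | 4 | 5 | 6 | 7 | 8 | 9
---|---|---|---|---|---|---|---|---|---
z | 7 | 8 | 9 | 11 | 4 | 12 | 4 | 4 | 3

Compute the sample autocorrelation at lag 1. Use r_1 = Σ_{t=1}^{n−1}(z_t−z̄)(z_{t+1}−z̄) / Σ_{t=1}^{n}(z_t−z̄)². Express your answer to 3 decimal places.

-0.120

Mean z̄ = (7 + 8 + 9 + 11 + 4 + 12 + 4 + 4 + 3)/9 = 6.8889
Numerator Σ_{t=1}^{8}(z_t−z̄)(z_{t+1}−z̄) = -10.6790
Denominator Σ(z_t−z̄)² = 88.8889
r_1 = -10.6790 / 88.8889 = -0.120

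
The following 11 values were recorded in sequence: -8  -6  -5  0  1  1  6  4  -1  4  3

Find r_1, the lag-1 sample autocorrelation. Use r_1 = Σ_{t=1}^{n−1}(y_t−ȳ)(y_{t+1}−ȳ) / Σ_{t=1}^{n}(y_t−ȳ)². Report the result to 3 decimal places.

0.553

Mean ȳ = (-8 − 6 − 5 + 0 + 1 + 1 + 6 + 4 − 1 + 4 + 3)/11 = -0.0909
Numerator Σ_{t=1}^{10}(y_t−ȳ)(y_{t+1}−ȳ) = 113.3554
Denominator Σ(y_t−ȳ)² = 204.9091
r_1 = 113.3554 / 204.9091 = 0.553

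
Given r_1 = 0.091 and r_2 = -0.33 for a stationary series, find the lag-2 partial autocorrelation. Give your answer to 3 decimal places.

φ_{22} = (r_2 − r_1²) / (1 − r_1²)
r_1² = (0.091)² = 0.008281
Numerator = -0.33 − 0.0083 = -0.3383; denominator = 1 − 0.0083 = 0.9917
φ_{22} = -0.3383 / 0.9917 = -0.341

-0.341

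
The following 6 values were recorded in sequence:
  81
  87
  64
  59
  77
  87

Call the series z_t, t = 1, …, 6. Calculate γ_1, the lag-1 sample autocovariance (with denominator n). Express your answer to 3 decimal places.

19.690

Mean z̄ = (81 + 87 + 64 + 59 + 77 + 87)/6 = 75.8333
Σ_{t=1}^{5}(z_t−z̄)(z_{t+1}−z̄) = 118.1389
γ_1 = 118.1389 / 6 = 19.690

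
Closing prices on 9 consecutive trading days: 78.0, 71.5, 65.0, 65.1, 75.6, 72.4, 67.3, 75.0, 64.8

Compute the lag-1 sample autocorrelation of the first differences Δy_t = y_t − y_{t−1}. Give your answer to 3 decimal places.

First differences Δy: -6.5, -6.5, 0.1, 10.5, -3.2, -5.1, 7.7, -10.2
Mean of differences = -1.6500
Numerator Σ(Δy_t−Δȳ)(Δy_{t+1}−Δȳ) = -89.3875
Denominator Σ(Δy_t−Δȳ)² = 372.5600
r_1(Δy) = -89.3875 / 372.5600 = -0.240

-0.240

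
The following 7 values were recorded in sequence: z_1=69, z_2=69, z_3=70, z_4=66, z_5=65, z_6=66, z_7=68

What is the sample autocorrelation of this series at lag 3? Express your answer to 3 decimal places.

Mean z̄ = (69 + 69 + 70 + 66 + 65 + 66 + 68)/7 = 67.5714
Deviations from mean: 1.4286, 1.4286, 2.4286, -1.5714, -2.5714, -1.5714, 0.4286
Numerator Σ_{t=1}^{4}(z_t−z̄)(z_{t+3}−z̄) = -10.4082
Denominator Σ(z_t−z̄)² = 21.7143
r_3 = -10.4082 / 21.7143 = -0.479

-0.479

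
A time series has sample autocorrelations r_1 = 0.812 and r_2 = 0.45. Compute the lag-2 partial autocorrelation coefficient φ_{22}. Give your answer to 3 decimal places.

φ_{22} = (r_2 − r_1²) / (1 − r_1²)
r_1² = (0.812)² = 0.659344
Numerator = 0.45 − 0.6593 = -0.2093; denominator = 1 − 0.6593 = 0.3407
φ_{22} = -0.2093 / 0.3407 = -0.615

-0.615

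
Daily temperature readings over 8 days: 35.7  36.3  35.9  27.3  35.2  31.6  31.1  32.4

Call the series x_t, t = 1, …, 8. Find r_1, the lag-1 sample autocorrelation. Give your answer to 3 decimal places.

-0.141

Mean x̄ = (35.7 + 36.3 + 35.9 + 27.3 + 35.2 + 31.6 + 31.1 + 32.4)/8 = 33.1875
Σ(x_t−x̄)(x_{t+1}−x̄) = (7.8202) + (8.4427) + (-15.9698) + (-11.8486) + (-3.1948) + (3.3139) + (1.6439) = -9.7927
Denominator Σ(x_t−x̄)² = 69.5688
r_1 = -9.7927 / 69.5688 = -0.141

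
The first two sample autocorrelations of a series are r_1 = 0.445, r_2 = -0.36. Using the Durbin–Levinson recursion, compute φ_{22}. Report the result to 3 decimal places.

φ_{22} = (r_2 − r_1²) / (1 − r_1²)
r_1² = (0.445)² = 0.198025
Numerator = -0.36 − 0.1980 = -0.5580; denominator = 1 − 0.1980 = 0.8020
φ_{22} = -0.5580 / 0.8020 = -0.696

-0.696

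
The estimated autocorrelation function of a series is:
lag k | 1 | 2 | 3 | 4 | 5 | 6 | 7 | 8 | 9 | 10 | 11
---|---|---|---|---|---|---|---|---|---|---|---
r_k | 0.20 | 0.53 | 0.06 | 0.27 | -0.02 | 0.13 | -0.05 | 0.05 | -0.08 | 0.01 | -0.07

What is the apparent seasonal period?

2

The largest autocorrelation is r_2 = 0.53, with a weaker echo at lag 4 (0.27); the remaining lags stay at or below 0.20.
The dominant spike at lag 2 indicates a seasonal period of 2.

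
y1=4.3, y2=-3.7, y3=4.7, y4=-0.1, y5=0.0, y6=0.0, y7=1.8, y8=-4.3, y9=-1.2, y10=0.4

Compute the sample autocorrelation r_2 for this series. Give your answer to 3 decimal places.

0.210

Mean ȳ = (4.3 − 3.7 + 4.7 − 0.1 + 0.0 + 0.0 + 1.8 − 4.3 − 1.2 + 0.4)/10 = 0.1900
Numerator Σ_{t=1}^{8}(y_t−ȳ)(y_{t+2}−ȳ) = 16.2288
Denominator Σ(y_t−ȳ)² = 77.2490
r_2 = 16.2288 / 77.2490 = 0.210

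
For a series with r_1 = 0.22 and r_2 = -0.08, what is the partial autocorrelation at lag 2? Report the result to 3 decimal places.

-0.135

φ_{22} = (r_2 − r_1²) / (1 − r_1²)
r_1² = (0.22)² = 0.0484
Numerator = -0.08 − 0.0484 = -0.1284; denominator = 1 − 0.0484 = 0.9516
φ_{22} = -0.1284 / 0.9516 = -0.135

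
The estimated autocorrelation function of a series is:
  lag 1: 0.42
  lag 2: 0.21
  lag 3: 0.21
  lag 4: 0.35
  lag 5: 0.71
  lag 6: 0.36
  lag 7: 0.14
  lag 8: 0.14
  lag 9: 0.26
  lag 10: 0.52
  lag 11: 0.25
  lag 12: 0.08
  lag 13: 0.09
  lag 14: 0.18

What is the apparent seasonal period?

The largest autocorrelation is r_5 = 0.71, with a weaker echo at lag 10 (0.52); the remaining lags stay at or below 0.42. The elevated value at lag 1 (0.42), dropping to 0.21 at lag 2, reflects decaying short-term dependence rather than seasonality.
The dominant spike at lag 5 indicates a seasonal period of 5.

5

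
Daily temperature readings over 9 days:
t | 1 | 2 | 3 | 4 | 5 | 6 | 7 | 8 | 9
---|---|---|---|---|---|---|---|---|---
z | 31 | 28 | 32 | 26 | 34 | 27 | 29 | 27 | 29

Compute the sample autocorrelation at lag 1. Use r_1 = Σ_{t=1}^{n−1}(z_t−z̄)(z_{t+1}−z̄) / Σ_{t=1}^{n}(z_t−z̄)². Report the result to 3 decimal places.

-0.703

Mean z̄ = (31 + 28 + 32 + 26 + 34 + 27 + 29 + 27 + 29)/9 = 29.2222
Numerator Σ_{t=1}^{8}(z_t−z̄)(z_{t+1}−z̄) = -39.0494
Denominator Σ(z_t−z̄)² = 55.5556
r_1 = -39.0494 / 55.5556 = -0.703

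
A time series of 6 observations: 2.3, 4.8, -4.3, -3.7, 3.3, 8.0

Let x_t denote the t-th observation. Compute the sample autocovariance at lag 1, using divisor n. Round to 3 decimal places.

2.887

Mean x̄ = (2.3 + 4.8 − 4.3 − 3.7 + 3.3 + 8.0)/6 = 1.7333
Deviations: 0.5667, 3.0667, -6.0333, -5.4333, 1.5667, 6.2667
Σ_{t=1}^{5}(x_t−x̄)(x_{t+1}−x̄) = 17.3222
γ_1 = 17.3222 / 6 = 2.887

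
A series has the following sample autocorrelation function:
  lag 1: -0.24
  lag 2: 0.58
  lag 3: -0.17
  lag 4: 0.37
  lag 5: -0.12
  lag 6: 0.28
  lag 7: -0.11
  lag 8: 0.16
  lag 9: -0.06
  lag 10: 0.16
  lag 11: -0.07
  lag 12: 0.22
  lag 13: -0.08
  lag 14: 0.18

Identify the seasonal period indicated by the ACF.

2

The largest autocorrelation is r_2 = 0.58, with weaker echoes at lags 4 (0.37), 6 (0.28), 8 (0.16), 10 (0.16), 12 (0.22) and 14 (0.18); the remaining lags stay at or below -0.06.
The dominant spike at lag 2 indicates a seasonal period of 2.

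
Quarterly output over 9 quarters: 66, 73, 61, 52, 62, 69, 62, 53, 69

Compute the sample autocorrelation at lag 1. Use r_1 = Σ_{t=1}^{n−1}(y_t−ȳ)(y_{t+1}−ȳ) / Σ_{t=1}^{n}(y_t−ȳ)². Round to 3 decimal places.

-0.047

Mean ȳ = (66 + 73 + 61 + 52 + 62 + 69 + 62 + 53 + 69)/9 = 63.0000
Numerator Σ_{t=1}^{8}(y_t−ȳ)(y_{t+1}−ȳ) = -19.0000
Denominator Σ(y_t−ȳ)² = 408.0000
r_1 = -19.0000 / 408.0000 = -0.047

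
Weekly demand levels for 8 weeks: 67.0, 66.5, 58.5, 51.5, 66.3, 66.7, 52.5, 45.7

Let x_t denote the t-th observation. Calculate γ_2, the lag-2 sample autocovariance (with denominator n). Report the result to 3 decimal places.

-34.263

Mean x̄ = (67.0 + 66.5 + 58.5 + 51.5 + 66.3 + 66.7 + 52.5 + 45.7)/8 = 59.3375
Deviations: 7.6625, 7.1625, -0.8375, -7.8375, 6.9625, 7.3625, -6.8375, -13.6375
Σ_{t=1}^{6}(x_t−x̄)(x_{t+2}−x̄) = -274.1003
γ_2 = -274.1003 / 8 = -34.263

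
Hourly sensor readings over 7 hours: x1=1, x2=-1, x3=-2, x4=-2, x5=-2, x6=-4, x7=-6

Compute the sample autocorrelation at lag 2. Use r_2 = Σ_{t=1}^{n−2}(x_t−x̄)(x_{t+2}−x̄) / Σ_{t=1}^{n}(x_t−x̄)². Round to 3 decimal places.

Mean x̄ = (1 − 1 − 2 − 2 − 2 − 4 − 6)/7 = -2.2857
Deviations from mean: 3.2857, 1.2857, 0.2857, 0.2857, 0.2857, -1.7143, -3.7143
Σ(x_t−x̄)(x_{t+2}−x̄) = (0.9388) + (0.3673) + (0.0816) + (-0.4898) + (-1.0612) = -0.1633
Denominator Σ(x_t−x̄)² = 29.4286
r_2 = -0.1633 / 29.4286 = -0.006

-0.006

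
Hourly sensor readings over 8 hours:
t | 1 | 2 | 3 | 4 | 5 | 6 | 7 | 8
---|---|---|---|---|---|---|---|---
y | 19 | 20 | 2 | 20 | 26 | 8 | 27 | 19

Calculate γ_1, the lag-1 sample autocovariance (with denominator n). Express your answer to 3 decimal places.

Mean ȳ = (19 + 20 + 2 + 20 + 26 + 8 + 27 + 19)/8 = 17.6250
Σ_{t=1}^{7}(y_t−ȳ)(y_{t+1}−ȳ) = -209.0156
γ_1 = -209.0156 / 8 = -26.127

-26.127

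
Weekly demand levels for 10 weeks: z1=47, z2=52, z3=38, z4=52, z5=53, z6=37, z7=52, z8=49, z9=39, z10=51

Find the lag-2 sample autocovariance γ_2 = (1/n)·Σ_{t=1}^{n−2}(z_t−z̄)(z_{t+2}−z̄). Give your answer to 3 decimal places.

-10.100

Mean z̄ = (47 + 52 + 38 + 52 + 53 + 37 + 52 + 49 + 39 + 51)/10 = 47.0000
Σ_{t=1}^{8}(z_t−z̄)(z_{t+2}−z̄) = -101.0000
γ_2 = -101.0000 / 10 = -10.100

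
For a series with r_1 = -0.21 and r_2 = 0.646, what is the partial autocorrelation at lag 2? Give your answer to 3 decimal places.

φ_{22} = (r_2 − r_1²) / (1 − r_1²)
r_1² = (-0.21)² = 0.0441
Numerator = 0.646 − 0.0441 = 0.6019; denominator = 1 − 0.0441 = 0.9559
φ_{22} = 0.6019 / 0.9559 = 0.630

0.630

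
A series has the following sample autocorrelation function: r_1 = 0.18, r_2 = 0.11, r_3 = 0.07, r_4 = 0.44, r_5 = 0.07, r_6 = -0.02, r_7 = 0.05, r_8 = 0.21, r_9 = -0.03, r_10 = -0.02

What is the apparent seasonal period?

The largest autocorrelation is r_4 = 0.44, with a weaker echo at lag 8 (0.21); the remaining lags stay at or below 0.18.
The dominant spike at lag 4 indicates a seasonal period of 4.

4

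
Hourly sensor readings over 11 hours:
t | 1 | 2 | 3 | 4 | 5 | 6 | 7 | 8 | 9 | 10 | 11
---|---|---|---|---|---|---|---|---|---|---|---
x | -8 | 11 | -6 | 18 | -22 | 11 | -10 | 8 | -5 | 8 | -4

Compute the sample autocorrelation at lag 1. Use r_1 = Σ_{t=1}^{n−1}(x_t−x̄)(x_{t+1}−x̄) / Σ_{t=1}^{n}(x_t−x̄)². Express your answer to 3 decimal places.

Mean x̄ = (-8 + 11 − 6 + 18 − 22 + 11 − 10 + 8 − 5 + 8 − 4)/11 = 0.0909
Numerator Σ_{t=1}^{10}(x_t−x̄)(x_{t+1}−x̄) = -1203.1901
Denominator Σ(x_t−x̄)² = 1418.9091
r_1 = -1203.1901 / 1418.9091 = -0.848

-0.848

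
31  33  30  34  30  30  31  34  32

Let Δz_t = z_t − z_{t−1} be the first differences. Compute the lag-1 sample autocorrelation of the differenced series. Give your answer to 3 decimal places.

First differences Δz: 2, -3, 4, -4, 0, 1, 3, -2
Mean of differences = 0.1250
Numerator Σ(Δz_t−Δz̄)(Δz_{t+1}−Δz̄) = -37.1406
Denominator Σ(Δz_t−Δz̄)² = 58.8750
r_1(Δz) = -37.1406 / 58.8750 = -0.631

-0.631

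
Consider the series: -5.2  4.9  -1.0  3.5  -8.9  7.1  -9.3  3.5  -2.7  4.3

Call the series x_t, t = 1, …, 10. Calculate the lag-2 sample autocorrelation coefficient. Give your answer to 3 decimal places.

Mean x̄ = (-5.2 + 4.9 − 1.0 + 3.5 − 8.9 + 7.1 − 9.3 + 3.5 − 2.7 + 4.3)/10 = -0.3800
Numerator Σ_{t=1}^{8}(x_t−x̄)(x_{t+2}−x̄) = 201.6532
Denominator Σ(x_t−x̄)² = 316.9960
r_2 = 201.6532 / 316.9960 = 0.636

0.636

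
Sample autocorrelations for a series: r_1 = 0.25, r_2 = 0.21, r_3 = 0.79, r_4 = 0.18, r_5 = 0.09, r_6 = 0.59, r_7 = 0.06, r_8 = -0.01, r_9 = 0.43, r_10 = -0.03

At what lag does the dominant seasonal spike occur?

3

The largest autocorrelation is r_3 = 0.79, with weaker echoes at lags 6 (0.59) and 9 (0.43); the remaining lags stay at or below 0.25. The elevated value at lag 1 (0.25), dropping to 0.21 at lag 2, reflects decaying short-term dependence rather than seasonality.
The dominant spike at lag 3 indicates a seasonal period of 3.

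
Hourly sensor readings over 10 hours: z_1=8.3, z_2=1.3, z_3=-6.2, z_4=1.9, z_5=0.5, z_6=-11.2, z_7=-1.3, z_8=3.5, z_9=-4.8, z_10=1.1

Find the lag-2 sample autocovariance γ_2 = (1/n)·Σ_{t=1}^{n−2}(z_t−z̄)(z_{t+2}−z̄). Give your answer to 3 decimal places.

Mean z̄ = (8.3 + 1.3 − 6.2 + 1.9 + 0.5 − 11.2 − 1.3 + 3.5 − 4.8 + 1.1)/10 = -0.6900
Σ_{t=1}^{8}(z_t−z̄)(z_{t+2}−z̄) = -112.9142
γ_2 = -112.9142 / 10 = -11.291

-11.291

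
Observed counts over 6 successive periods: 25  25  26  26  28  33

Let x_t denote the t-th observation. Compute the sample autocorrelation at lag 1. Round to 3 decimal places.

0.266

Mean x̄ = (25 + 25 + 26 + 26 + 28 + 33)/6 = 27.1667
Deviations from mean: -2.1667, -2.1667, -1.1667, -1.1667, 0.8333, 5.8333
Numerator Σ_{t=1}^{5}(x_t−x̄)(x_{t+1}−x̄) = 12.4722
Denominator Σ(x_t−x̄)² = 46.8333
r_1 = 12.4722 / 46.8333 = 0.266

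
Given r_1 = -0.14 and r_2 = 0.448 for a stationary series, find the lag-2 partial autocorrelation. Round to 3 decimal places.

0.437

φ_{22} = (r_2 − r_1²) / (1 − r_1²)
r_1² = (-0.14)² = 0.0196
Numerator = 0.448 − 0.0196 = 0.4284; denominator = 1 − 0.0196 = 0.9804
φ_{22} = 0.4284 / 0.9804 = 0.437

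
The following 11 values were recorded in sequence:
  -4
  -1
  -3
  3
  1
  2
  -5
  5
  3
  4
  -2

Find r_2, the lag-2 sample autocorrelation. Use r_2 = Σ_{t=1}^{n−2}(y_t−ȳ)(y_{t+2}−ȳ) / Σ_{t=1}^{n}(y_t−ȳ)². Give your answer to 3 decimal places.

0.120

Mean ȳ = (-4 − 1 − 3 + 3 + 1 + 2 − 5 + 5 + 3 + 4 − 2)/11 = 0.2727
Numerator Σ_{t=1}^{9}(y_t−ȳ)(y_{t+2}−ȳ) = 14.2149
Denominator Σ(y_t−ȳ)² = 118.1818
r_2 = 14.2149 / 118.1818 = 0.120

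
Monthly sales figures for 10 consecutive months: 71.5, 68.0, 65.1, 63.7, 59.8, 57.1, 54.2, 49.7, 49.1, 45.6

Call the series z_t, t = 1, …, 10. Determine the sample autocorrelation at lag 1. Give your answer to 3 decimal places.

Mean z̄ = (71.5 + 68.0 + 65.1 + 63.7 + 59.8 + 57.1 + 54.2 + 49.7 + 49.1 + 45.6)/10 = 58.3800
Numerator Σ_{t=1}^{9}(z_t−z̄)(z_{t+1}−z̄) = 473.1296
Denominator Σ(z_t−z̄)² = 684.0560
r_1 = 473.1296 / 684.0560 = 0.692

0.692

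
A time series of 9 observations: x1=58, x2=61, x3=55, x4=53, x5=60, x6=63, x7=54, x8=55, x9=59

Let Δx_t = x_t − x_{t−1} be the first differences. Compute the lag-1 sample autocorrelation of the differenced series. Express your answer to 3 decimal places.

First differences Δx: 3, -6, -2, 7, 3, -9, 1, 4
Mean of differences = 0.1250
Numerator Σ(Δx_t−Δx̄)(Δx_{t+1}−Δx̄) = -30.2656
Denominator Σ(Δx_t−Δx̄)² = 204.8750
r_1(Δx) = -30.2656 / 204.8750 = -0.148

-0.148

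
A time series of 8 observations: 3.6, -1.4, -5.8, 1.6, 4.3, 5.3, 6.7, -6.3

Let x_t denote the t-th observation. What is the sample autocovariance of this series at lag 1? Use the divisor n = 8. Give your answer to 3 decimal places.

Mean x̄ = (3.6 − 1.4 − 5.8 + 1.6 + 4.3 + 5.3 + 6.7 − 6.3)/8 = 1.0000
Deviations: 2.6000, -2.4000, -6.8000, 0.6000, 3.3000, 4.3000, 5.7000, -7.3000
Σ_{t=1}^{7}(x_t−x̄)(x_{t+1}−x̄) = 5.0700
γ_1 = 5.0700 / 8 = 0.634

0.634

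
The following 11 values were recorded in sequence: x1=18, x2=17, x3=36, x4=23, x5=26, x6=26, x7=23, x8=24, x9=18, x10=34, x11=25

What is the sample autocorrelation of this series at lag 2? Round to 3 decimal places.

Mean x̄ = (18 + 17 + 36 + 23 + 26 + 26 + 23 + 24 + 18 + 34 + 25)/11 = 24.5455
Numerator Σ_{t=1}^{9}(x_t−x̄)(x_{t+2}−x̄) = -49.9587
Denominator Σ(x_t−x̄)² = 372.7273
r_2 = -49.9587 / 372.7273 = -0.134

-0.134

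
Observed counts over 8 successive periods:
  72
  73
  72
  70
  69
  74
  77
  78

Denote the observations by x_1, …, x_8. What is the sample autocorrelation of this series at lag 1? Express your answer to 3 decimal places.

Mean x̄ = (72 + 73 + 72 + 70 + 69 + 74 + 77 + 78)/8 = 73.1250
Numerator Σ_{t=1}^{7}(x_t−x̄)(x_{t+1}−x̄) = 35.3594
Denominator Σ(x_t−x̄)² = 68.8750
r_1 = 35.3594 / 68.8750 = 0.513

0.513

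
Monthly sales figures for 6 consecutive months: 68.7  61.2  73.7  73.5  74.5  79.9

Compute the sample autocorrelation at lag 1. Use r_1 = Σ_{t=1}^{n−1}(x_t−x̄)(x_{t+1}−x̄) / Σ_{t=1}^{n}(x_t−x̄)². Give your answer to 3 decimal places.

0.213

Mean x̄ = (68.7 + 61.2 + 73.7 + 73.5 + 74.5 + 79.9)/6 = 71.9167
Σ(x_t−x̄)(x_{t+1}−x̄) = (34.4719) + (-19.1114) + (2.8236) + (4.0903) + (20.6236) = 42.8981
Denominator Σ(x_t−x̄)² = 201.2883
r_1 = 42.8981 / 201.2883 = 0.213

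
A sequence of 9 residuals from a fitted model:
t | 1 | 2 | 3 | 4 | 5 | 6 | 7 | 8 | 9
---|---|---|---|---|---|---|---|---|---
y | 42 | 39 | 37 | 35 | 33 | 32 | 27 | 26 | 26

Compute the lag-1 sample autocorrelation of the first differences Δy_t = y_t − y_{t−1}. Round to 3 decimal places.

First differences Δy: -3, -2, -2, -2, -1, -5, -1, 0
Mean of differences = -2.0000
Numerator Σ(Δy_t−Δȳ)(Δy_{t+1}−Δȳ) = -4.0000
Denominator Σ(Δy_t−Δȳ)² = 16.0000
r_1(Δy) = -4.0000 / 16.0000 = -0.250

-0.250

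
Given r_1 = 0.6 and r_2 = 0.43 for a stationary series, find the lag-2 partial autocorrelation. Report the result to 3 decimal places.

0.109

φ_{22} = (r_2 − r_1²) / (1 − r_1²)
r_1² = (0.6)² = 0.36
Numerator = 0.43 − 0.3600 = 0.0700; denominator = 1 − 0.3600 = 0.6400
φ_{22} = 0.0700 / 0.6400 = 0.109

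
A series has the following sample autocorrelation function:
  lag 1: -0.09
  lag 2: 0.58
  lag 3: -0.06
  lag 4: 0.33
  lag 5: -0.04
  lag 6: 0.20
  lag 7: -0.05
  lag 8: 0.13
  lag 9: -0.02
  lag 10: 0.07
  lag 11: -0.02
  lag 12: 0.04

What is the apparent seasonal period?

2

The largest autocorrelation is r_2 = 0.58, with weaker echoes at lags 4 (0.33) and 6 (0.20); the remaining lags stay at or below 0.13.
The dominant spike at lag 2 indicates a seasonal period of 2.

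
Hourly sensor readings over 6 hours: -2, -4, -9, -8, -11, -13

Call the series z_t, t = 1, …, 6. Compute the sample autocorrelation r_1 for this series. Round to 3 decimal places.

Mean z̄ = (-2 − 4 − 9 − 8 − 11 − 13)/6 = -7.8333
Deviations from mean: 5.8333, 3.8333, -1.1667, -0.1667, -3.1667, -5.1667
Σ(z_t−z̄)(z_{t+1}−z̄) = (22.3611) + (-4.4722) + (0.1944) + (0.5278) + (16.3611) = 34.9722
Denominator Σ(z_t−z̄)² = 86.8333
r_1 = 34.9722 / 86.8333 = 0.403

0.403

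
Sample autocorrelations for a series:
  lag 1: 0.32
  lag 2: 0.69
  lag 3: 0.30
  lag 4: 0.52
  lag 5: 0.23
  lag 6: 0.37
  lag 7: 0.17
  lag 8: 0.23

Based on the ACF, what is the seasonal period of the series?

2

The largest autocorrelation is r_2 = 0.69, with weaker echoes at lags 4 (0.52) and 6 (0.37); the remaining lags stay at or below 0.32.
The dominant spike at lag 2 indicates a seasonal period of 2.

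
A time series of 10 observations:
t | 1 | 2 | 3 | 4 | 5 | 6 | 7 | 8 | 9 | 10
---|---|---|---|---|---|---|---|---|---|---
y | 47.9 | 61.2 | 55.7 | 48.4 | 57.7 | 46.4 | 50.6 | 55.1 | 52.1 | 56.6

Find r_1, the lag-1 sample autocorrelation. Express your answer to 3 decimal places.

-0.377

Mean ȳ = (47.9 + 61.2 + 55.7 + 48.4 + 57.7 + 46.4 + 50.6 + 55.1 + 52.1 + 56.6)/10 = 53.1700
Numerator Σ_{t=1}^{9}(y_t−ȳ)(y_{t+1}−ȳ) = -79.6429
Denominator Σ(y_t−ȳ)² = 211.0010
r_1 = -79.6429 / 211.0010 = -0.377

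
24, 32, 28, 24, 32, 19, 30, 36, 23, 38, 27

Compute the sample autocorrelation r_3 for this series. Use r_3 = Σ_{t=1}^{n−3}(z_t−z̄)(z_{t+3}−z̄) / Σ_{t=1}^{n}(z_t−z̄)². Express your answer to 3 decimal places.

Mean z̄ = (24 + 32 + 28 + 24 + 32 + 19 + 30 + 36 + 23 + 38 + 27)/11 = 28.4545
Numerator Σ_{t=1}^{8}(z_t−z̄)(z_{t+3}−z̄) = 111.9256
Denominator Σ(z_t−z̄)² = 336.7273
r_3 = 111.9256 / 336.7273 = 0.332

0.332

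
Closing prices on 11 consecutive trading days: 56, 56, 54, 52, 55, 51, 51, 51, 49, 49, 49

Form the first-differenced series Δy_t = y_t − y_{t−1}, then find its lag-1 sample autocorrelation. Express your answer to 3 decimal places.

First differences Δy: 0, -2, -2, 3, -4, 0, 0, -2, 0, 0
Mean of differences = -0.7000
Numerator Σ(Δy_t−Δȳ)(Δy_{t+1}−Δȳ) = -19.3900
Denominator Σ(Δy_t−Δȳ)² = 32.1000
r_1(Δy) = -19.3900 / 32.1000 = -0.604

-0.604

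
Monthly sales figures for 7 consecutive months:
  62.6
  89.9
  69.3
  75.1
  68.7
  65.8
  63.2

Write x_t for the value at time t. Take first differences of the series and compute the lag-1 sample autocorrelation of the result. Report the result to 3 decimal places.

First differences Δx: 27.3, -20.6, 5.8, -6.4, -2.9, -2.6
Mean of differences = 0.1000
Numerator Σ(Δx_t−Δx̄)(Δx_{t+1}−Δx̄) = -690.4800
Denominator Σ(Δx_t−Δx̄)² = 1259.3600
r_1(Δx) = -690.4800 / 1259.3600 = -0.548

-0.548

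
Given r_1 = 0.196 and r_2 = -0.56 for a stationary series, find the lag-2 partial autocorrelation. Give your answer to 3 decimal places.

-0.622

φ_{22} = (r_2 − r_1²) / (1 − r_1²)
r_1² = (0.196)² = 0.038416
Numerator = -0.56 − 0.0384 = -0.5984; denominator = 1 − 0.0384 = 0.9616
φ_{22} = -0.5984 / 0.9616 = -0.622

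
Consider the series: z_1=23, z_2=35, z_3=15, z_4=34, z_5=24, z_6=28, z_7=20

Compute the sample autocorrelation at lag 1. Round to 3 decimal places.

Mean z̄ = (23 + 35 + 15 + 34 + 24 + 28 + 20)/7 = 25.5714
Deviations from mean: -2.5714, 9.4286, -10.5714, 8.4286, -1.5714, 2.4286, -5.5714
Σ(z_t−z̄)(z_{t+1}−z̄) = (-24.2449) + (-99.6735) + (-89.1020) + (-13.2449) + (-3.8163) + (-13.5306) = -243.6122
Denominator Σ(z_t−z̄)² = 317.7143
r_1 = -243.6122 / 317.7143 = -0.767

-0.767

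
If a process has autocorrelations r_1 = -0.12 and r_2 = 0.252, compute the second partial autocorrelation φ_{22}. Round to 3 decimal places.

φ_{22} = (r_2 − r_1²) / (1 − r_1²)
r_1² = (-0.12)² = 0.0144
Numerator = 0.252 − 0.0144 = 0.2376; denominator = 1 − 0.0144 = 0.9856
φ_{22} = 0.2376 / 0.9856 = 0.241

0.241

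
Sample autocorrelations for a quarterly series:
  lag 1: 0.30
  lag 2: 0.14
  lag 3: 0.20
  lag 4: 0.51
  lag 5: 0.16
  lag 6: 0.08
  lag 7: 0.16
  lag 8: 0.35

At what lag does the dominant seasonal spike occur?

The largest autocorrelation is r_4 = 0.51, with a weaker echo at lag 8 (0.35); the remaining lags stay at or below 0.30. The elevated value at lag 1 (0.30), dropping to 0.14 at lag 2, reflects decaying short-term dependence rather than seasonality.
The dominant spike at lag 4 indicates a seasonal period of 4.

4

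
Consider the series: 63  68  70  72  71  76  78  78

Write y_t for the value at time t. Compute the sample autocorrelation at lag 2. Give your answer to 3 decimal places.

0.200

Mean ȳ = (63 + 68 + 70 + 72 + 71 + 76 + 78 + 78)/8 = 72.0000
Deviations from mean: -9.0000, -4.0000, -2.0000, 0.0000, -1.0000, 4.0000, 6.0000, 6.0000
Σ(y_t−ȳ)(y_{t+2}−ȳ) = (18.0000) + (0.0000) + (2.0000) + (0.0000) + (-6.0000) + (24.0000) = 38.0000
Denominator Σ(y_t−ȳ)² = 190.0000
r_2 = 38.0000 / 190.0000 = 0.200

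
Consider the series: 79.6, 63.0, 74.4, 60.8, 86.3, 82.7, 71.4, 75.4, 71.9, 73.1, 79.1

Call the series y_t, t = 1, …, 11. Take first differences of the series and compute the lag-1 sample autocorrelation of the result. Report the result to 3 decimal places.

-0.551

First differences Δy: -16.6, 11.4, -13.6, 25.5, -3.6, -11.3, 4.0, -3.5, 1.2, 6.0
Mean of differences = -0.0500
Numerator Σ(Δy_t−Δȳ)(Δy_{t+1}−Δȳ) = -797.8975
Denominator Σ(Δy_t−Δȳ)² = 1447.0450
r_1(Δy) = -797.8975 / 1447.0450 = -0.551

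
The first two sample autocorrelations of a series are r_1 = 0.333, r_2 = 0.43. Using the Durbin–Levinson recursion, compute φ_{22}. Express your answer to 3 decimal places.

φ_{22} = (r_2 − r_1²) / (1 − r_1²)
r_1² = (0.333)² = 0.110889
Numerator = 0.43 − 0.1109 = 0.3191; denominator = 1 − 0.1109 = 0.8891
φ_{22} = 0.3191 / 0.8891 = 0.359

0.359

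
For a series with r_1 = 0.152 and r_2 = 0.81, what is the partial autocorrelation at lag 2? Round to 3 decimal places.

0.806

φ_{22} = (r_2 − r_1²) / (1 − r_1²)
r_1² = (0.152)² = 0.023104
Numerator = 0.81 − 0.0231 = 0.7869; denominator = 1 − 0.0231 = 0.9769
φ_{22} = 0.7869 / 0.9769 = 0.806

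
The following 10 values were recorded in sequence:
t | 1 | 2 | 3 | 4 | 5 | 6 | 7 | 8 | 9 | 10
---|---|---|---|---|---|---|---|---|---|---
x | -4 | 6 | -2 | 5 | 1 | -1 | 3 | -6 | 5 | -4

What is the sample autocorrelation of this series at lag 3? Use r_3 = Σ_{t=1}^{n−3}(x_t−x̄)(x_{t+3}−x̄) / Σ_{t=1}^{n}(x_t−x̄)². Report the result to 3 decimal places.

-0.135

Mean x̄ = (-4 + 6 − 2 + 5 + 1 − 1 + 3 − 6 + 5 − 4)/10 = 0.3000
Numerator Σ_{t=1}^{7}(x_t−x̄)(x_{t+3}−x̄) = -22.6700
Denominator Σ(x_t−x̄)² = 168.1000
r_3 = -22.6700 / 168.1000 = -0.135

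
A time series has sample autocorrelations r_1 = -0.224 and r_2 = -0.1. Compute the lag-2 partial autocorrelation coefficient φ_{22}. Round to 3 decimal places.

-0.158

φ_{22} = (r_2 − r_1²) / (1 − r_1²)
r_1² = (-0.224)² = 0.050176
Numerator = -0.1 − 0.0502 = -0.1502; denominator = 1 − 0.0502 = 0.9498
φ_{22} = -0.1502 / 0.9498 = -0.158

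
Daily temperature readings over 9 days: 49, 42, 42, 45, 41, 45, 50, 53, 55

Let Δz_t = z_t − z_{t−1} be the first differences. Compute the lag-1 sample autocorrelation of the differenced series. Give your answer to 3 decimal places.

First differences Δz: -7, 0, 3, -4, 4, 5, 3, 2
Mean of differences = 0.7500
Numerator Σ(Δz_t−Δz̄)(Δz_{t+1}−Δz̄) = 4.1875
Denominator Σ(Δz_t−Δz̄)² = 123.5000
r_1(Δz) = 4.1875 / 123.5000 = 0.034

0.034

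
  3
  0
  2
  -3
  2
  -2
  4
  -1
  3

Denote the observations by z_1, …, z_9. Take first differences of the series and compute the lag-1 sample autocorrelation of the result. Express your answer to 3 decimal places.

-0.865

First differences Δz: -3, 2, -5, 5, -4, 6, -5, 4
Mean of differences = 0.0000
Numerator Σ(Δz_t−Δz̄)(Δz_{t+1}−Δz̄) = -135.0000
Denominator Σ(Δz_t−Δz̄)² = 156.0000
r_1(Δz) = -135.0000 / 156.0000 = -0.865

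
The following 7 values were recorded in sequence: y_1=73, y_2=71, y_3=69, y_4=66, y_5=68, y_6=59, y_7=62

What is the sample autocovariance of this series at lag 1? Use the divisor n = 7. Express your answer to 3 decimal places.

8.671

Mean ȳ = (73 + 71 + 69 + 66 + 68 + 59 + 62)/7 = 66.8571
Σ_{t=1}^{6}(y_t−ȳ)(y_{t+1}−ȳ) = 60.6939
γ_1 = 60.6939 / 7 = 8.671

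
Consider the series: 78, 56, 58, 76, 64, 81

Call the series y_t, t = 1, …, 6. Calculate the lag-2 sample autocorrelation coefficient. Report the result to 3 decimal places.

Mean ȳ = (78 + 56 + 58 + 76 + 64 + 81)/6 = 68.8333
Deviations from mean: 9.1667, -12.8333, -10.8333, 7.1667, -4.8333, 12.1667
Numerator Σ_{t=1}^{4}(y_t−ȳ)(y_{t+2}−ȳ) = -51.7222
Denominator Σ(y_t−ȳ)² = 588.8333
r_2 = -51.7222 / 588.8333 = -0.088

-0.088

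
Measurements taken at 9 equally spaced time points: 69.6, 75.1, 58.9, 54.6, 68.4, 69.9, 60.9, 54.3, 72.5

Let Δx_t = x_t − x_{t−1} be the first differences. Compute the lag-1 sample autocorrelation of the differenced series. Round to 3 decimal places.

-0.130

First differences Δx: 5.5, -16.2, -4.3, 13.8, 1.5, -9.0, -6.6, 18.2
Mean of differences = 0.3625
Numerator Σ(Δx_t−Δx̄)(Δx_{t+1}−Δx̄) = -124.8914
Denominator Σ(Δx_t−Δx̄)² = 958.6188
r_1(Δx) = -124.8914 / 958.6188 = -0.130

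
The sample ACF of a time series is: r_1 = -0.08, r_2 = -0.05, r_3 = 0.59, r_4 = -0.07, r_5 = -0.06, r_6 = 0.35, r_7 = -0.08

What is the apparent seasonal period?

The largest autocorrelation is r_3 = 0.59, with a weaker echo at lag 6 (0.35); the remaining lags stay at or below -0.05.
The dominant spike at lag 3 indicates a seasonal period of 3.

3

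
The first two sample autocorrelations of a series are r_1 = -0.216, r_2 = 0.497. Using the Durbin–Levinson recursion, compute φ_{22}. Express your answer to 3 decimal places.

0.472

φ_{22} = (r_2 − r_1²) / (1 − r_1²)
r_1² = (-0.216)² = 0.046656
Numerator = 0.497 − 0.0467 = 0.4503; denominator = 1 − 0.0467 = 0.9533
φ_{22} = 0.4503 / 0.9533 = 0.472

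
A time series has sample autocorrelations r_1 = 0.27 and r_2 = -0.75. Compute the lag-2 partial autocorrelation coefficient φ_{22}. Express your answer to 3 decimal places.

-0.888

φ_{22} = (r_2 − r_1²) / (1 − r_1²)
r_1² = (0.27)² = 0.0729
Numerator = -0.75 − 0.0729 = -0.8229; denominator = 1 − 0.0729 = 0.9271
φ_{22} = -0.8229 / 0.9271 = -0.888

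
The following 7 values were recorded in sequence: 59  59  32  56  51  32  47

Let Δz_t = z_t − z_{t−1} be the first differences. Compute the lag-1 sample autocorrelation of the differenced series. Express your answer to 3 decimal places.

First differences Δz: 0, -27, 24, -5, -19, 15
Mean of differences = -2.0000
Numerator Σ(Δz_t−Δz̄)(Δz_{t+1}−Δz̄) = -1016.0000
Denominator Σ(Δz_t−Δz̄)² = 1892.0000
r_1(Δz) = -1016.0000 / 1892.0000 = -0.537

-0.537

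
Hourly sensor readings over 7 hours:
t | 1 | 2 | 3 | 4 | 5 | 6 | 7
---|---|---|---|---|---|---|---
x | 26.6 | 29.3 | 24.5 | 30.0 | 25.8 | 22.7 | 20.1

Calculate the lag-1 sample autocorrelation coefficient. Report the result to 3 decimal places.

0.151

Mean x̄ = (26.6 + 29.3 + 24.5 + 30.0 + 25.8 + 22.7 + 20.1)/7 = 25.5714
Deviations from mean: 1.0286, 3.7286, -1.0714, 4.4286, 0.2286, -2.8714, -5.4714
Σ(x_t−x̄)(x_{t+1}−x̄) = (3.8351) + (-3.9949) + (-4.7449) + (1.0122) + (-0.6563) + (15.7108) = 11.1620
Denominator Σ(x_t−x̄)² = 73.9543
r_1 = 11.1620 / 73.9543 = 0.151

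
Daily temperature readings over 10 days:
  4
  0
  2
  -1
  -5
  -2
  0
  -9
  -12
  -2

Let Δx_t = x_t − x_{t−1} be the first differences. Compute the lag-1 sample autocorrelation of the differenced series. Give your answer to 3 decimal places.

-0.153

First differences Δx: -4, 2, -3, -4, 3, 2, -9, -3, 10
Mean of differences = -0.6667
Numerator Σ(Δx_t−Δx̄)(Δx_{t+1}−Δx̄) = -37.4444
Denominator Σ(Δx_t−Δx̄)² = 244.0000
r_1(Δx) = -37.4444 / 244.0000 = -0.153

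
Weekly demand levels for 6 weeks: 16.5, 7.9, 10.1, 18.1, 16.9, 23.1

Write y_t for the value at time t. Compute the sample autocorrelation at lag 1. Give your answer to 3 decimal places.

0.214

Mean ȳ = (16.5 + 7.9 + 10.1 + 18.1 + 16.9 + 23.1)/6 = 15.4333
Deviations from mean: 1.0667, -7.5333, -5.3333, 2.6667, 1.4667, 7.6667
Σ(y_t−ȳ)(y_{t+1}−ȳ) = (-8.0356) + (40.1778) + (-14.2222) + (3.9111) + (11.2444) = 33.0756
Denominator Σ(y_t−ȳ)² = 154.3733
r_1 = 33.0756 / 154.3733 = 0.214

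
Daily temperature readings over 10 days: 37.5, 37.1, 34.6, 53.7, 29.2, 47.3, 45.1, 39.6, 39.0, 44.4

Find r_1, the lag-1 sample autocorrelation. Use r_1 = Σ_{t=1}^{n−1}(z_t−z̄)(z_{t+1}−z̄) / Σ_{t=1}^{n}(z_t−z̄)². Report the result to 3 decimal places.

-0.568

Mean z̄ = (37.5 + 37.1 + 34.6 + 53.7 + 29.2 + 47.3 + 45.1 + 39.6 + 39.0 + 44.4)/10 = 40.7500
Numerator Σ_{t=1}^{9}(z_t−z̄)(z_{t+1}−z̄) = -251.4425
Denominator Σ(z_t−z̄)² = 442.3450
r_1 = -251.4425 / 442.3450 = -0.568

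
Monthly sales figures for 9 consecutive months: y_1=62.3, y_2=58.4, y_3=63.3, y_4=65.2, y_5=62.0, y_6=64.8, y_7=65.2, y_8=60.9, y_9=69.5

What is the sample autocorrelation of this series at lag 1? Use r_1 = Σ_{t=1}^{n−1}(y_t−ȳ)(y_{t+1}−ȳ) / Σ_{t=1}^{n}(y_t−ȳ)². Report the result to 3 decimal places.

Mean ȳ = (62.3 + 58.4 + 63.3 + 65.2 + 62.0 + 64.8 + 65.2 + 60.9 + 69.5)/9 = 63.5111
Numerator Σ_{t=1}^{8}(y_t−ȳ)(y_{t+1}−ȳ) = -15.4579
Denominator Σ(y_t−ȳ)² = 79.9689
r_1 = -15.4579 / 79.9689 = -0.193

-0.193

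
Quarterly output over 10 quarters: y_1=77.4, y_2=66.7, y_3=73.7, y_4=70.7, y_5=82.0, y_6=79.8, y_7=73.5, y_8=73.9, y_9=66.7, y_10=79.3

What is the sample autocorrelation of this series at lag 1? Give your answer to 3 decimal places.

-0.161

Mean ȳ = (77.4 + 66.7 + 73.7 + 70.7 + 82.0 + 79.8 + 73.5 + 73.9 + 66.7 + 79.3)/10 = 74.3700
Numerator Σ_{t=1}^{9}(y_t−ȳ)(y_{t+1}−ȳ) = -40.7369
Denominator Σ(y_t−ȳ)² = 253.7410
r_1 = -40.7369 / 253.7410 = -0.161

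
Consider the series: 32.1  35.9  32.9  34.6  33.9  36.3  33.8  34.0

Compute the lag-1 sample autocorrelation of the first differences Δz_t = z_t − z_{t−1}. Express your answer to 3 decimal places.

First differences Δz: 3.8, -3.0, 1.7, -0.7, 2.4, -2.5, 0.2
Mean of differences = 0.2714
Numerator Σ(Δz_t−Δz̄)(Δz_{t+1}−Δz̄) = -25.3737
Denominator Σ(Δz_t−Δz̄)² = 38.3543
r_1(Δz) = -25.3737 / 38.3543 = -0.662

-0.662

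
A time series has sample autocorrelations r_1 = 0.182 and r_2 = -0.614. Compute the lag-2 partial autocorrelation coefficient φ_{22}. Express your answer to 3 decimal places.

φ_{22} = (r_2 − r_1²) / (1 − r_1²)
r_1² = (0.182)² = 0.033124
Numerator = -0.614 − 0.0331 = -0.6471; denominator = 1 − 0.0331 = 0.9669
φ_{22} = -0.6471 / 0.9669 = -0.669

-0.669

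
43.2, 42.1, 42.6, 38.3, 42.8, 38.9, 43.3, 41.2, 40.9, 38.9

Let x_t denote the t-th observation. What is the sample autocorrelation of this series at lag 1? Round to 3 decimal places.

-0.410

Mean x̄ = (43.2 + 42.1 + 42.6 + 38.3 + 42.8 + 38.9 + 43.3 + 41.2 + 40.9 + 38.9)/10 = 41.2200
Numerator Σ_{t=1}^{9}(x_t−x̄)(x_{t+1}−x̄) = -13.4704
Denominator Σ(x_t−x̄)² = 32.8160
r_1 = -13.4704 / 32.8160 = -0.410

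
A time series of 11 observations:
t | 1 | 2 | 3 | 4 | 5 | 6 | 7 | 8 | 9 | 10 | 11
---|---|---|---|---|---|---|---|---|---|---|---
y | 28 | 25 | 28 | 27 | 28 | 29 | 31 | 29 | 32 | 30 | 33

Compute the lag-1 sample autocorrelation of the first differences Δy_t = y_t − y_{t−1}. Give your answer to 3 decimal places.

First differences Δy: -3, 3, -1, 1, 1, 2, -2, 3, -2, 3
Mean of differences = 0.5000
Numerator Σ(Δy_t−Δȳ)(Δy_{t+1}−Δȳ) = -34.7500
Denominator Σ(Δy_t−Δȳ)² = 48.5000
r_1(Δy) = -34.7500 / 48.5000 = -0.716

-0.716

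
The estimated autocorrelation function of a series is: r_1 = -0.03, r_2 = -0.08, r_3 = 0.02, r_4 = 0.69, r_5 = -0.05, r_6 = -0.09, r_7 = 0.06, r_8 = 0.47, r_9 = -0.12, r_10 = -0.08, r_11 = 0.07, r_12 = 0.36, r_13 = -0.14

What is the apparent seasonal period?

4

The largest autocorrelation is r_4 = 0.69, with weaker echoes at lags 8 (0.47) and 12 (0.36); the remaining lags stay at or below 0.07.
The dominant spike at lag 4 indicates a seasonal period of 4.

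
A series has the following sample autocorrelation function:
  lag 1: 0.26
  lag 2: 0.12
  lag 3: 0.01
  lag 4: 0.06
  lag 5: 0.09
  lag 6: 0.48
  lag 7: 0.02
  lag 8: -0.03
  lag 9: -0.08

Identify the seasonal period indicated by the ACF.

6

The largest autocorrelation is r_6 = 0.48; the remaining lags stay at or below 0.26. The elevated value at lag 1 (0.26), dropping to 0.12 at lag 2, reflects decaying short-term dependence rather than seasonality.
The dominant spike at lag 6 indicates a seasonal period of 6.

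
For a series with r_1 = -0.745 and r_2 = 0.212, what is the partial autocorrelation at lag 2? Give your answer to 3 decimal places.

φ_{22} = (r_2 − r_1²) / (1 − r_1²)
r_1² = (-0.745)² = 0.555025
Numerator = 0.212 − 0.5550 = -0.3430; denominator = 1 − 0.5550 = 0.4450
φ_{22} = -0.3430 / 0.4450 = -0.771

-0.771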